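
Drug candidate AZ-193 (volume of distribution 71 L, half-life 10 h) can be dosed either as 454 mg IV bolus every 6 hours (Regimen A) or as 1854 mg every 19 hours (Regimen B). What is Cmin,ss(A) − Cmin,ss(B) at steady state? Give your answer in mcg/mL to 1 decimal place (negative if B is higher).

2.8 mcg/mL

Regimen A: f = (1/2)^(6/10) ≈ 0.6598; Cmin,ss = (454/71)·f/(1−f) ≈ 12.402 mcg/mL.
Regimen B: f = (1/2)^(19/10) ≈ 0.2679; Cmin,ss = (1854/71)·f/(1−f) ≈ 9.556 mcg/mL.
Difference ≈ 12.402 − 9.556 ≈ 2.846 mcg/mL.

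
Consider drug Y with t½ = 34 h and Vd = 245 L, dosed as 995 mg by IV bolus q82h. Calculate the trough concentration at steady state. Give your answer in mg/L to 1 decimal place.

0.9 mg/L

k = ln2/t½ = ln2/34 ≈ 0.020387 h⁻¹; fraction remaining f = e^(−kτ) = e^(−0.020387×82) ≈ 0.1879.
Single-dose peak C₀ = D/Vd = 995/245 ≈ 4.061 mg/L.
Steady-state trough Cmin,ss = C₀·f/(1−f) ≈ 4.061 × 0.1879/0.8121 ≈ 0.940 mg/L.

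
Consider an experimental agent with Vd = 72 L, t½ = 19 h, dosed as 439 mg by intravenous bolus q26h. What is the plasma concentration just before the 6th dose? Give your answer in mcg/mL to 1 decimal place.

3.8 mcg/mL

f = (1/2)^(τ/t½) = (1/2)^(26/19) ≈ 0.3873.
C₀ = D/Vd = 439/72 ≈ 6.097 mcg/mL.
Before the 6th dose, 5 doses have been given. Superposition: Cmin = C₀·(f + f² + … + f^5).
≈ 6.097 × (0.3873 + 0.1500 + 0.0581 + 0.0225 + 0.0087) ≈ 6.097 × 0.6266 ≈ 3.820 mcg/mL.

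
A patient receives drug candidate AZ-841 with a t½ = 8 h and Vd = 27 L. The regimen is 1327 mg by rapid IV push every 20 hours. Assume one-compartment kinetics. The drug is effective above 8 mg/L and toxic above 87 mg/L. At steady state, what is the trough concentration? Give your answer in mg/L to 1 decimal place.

k = ln2/t½ = ln2/8 ≈ 0.086643 h⁻¹; fraction remaining f = e^(−kτ) = e^(−0.086643×20) ≈ 0.1768.
Single-dose peak C₀ = D/Vd = 1327/27 ≈ 49.148 mg/L.
Steady-state trough Cmin,ss = C₀·f/(1−f) ≈ 49.148 × 0.1768/0.8232 ≈ 10.556 mg/L.
Trough 10.6 mg/L vs MEC 8 mg/L: adequate.

10.6 mg/L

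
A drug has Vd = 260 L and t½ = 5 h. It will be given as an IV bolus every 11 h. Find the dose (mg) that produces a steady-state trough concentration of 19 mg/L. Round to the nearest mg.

τ/t½ = 11/5 ≈ 2.2, so f = (1/2)^(11/5) ≈ 0.217638.
Cmin,ss = (D/Vd)·f/(1−f), so D = Cmin,ss·Vd·(1−f)/f.
D = 19 × 260 × (1−f)/f ≈ 19 × 260 × 3.59479 ≈ 17758.26 mg.

17758 mg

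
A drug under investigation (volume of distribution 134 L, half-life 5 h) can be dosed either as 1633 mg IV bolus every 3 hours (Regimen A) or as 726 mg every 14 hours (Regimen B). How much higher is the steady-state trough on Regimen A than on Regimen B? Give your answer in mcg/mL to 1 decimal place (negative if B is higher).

Regimen A: f = (1/2)^(3/5) ≈ 0.6598; Cmin,ss = (1633/134)·f/(1−f) ≈ 23.635 mcg/mL.
Regimen B: f = (1/2)^(14/5) ≈ 0.1436; Cmin,ss = (726/134)·f/(1−f) ≈ 0.908 mcg/mL.
Difference ≈ 23.635 − 0.908 ≈ 22.727 mcg/mL.

22.7 mcg/mL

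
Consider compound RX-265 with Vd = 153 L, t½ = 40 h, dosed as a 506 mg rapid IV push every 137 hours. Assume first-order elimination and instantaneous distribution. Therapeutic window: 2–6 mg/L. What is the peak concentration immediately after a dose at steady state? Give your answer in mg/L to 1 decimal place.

τ/t½ = 137/40 ≈ 3.425, so fraction remaining f = (1/2)^(137/40) ≈ 0.0931.
At steady state, accumulation factor R = 1/(1 − e^(−kτ)) ≈ 1.1027.
Each bolus raises the concentration by D/Vd = 506/153 ≈ 3.307 mg/L.
Steady-state peak Cmax,ss = C₀·R ≈ 3.307 × 1.1027 ≈ 3.647 mg/L.
Peak 3.6 mg/L vs MTC 6 mg/L: below toxic threshold.

3.6 mg/L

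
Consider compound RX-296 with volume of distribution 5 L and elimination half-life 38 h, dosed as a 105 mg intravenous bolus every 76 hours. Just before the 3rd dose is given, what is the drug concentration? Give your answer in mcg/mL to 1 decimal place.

6.6 mcg/mL

f = (1/2)^(τ/t½) = (1/2)^(76/38) ≈ 0.2500.
C₀ = D/Vd = 105/5 ≈ 21.000 mcg/mL.
Before the 3rd dose, 2 doses have been given. Superposition: Cmin = C₀·(f + f²).
≈ 21.000 × (0.2500 + 0.0625) ≈ 21.000 × 0.3125 ≈ 6.562 mcg/mL.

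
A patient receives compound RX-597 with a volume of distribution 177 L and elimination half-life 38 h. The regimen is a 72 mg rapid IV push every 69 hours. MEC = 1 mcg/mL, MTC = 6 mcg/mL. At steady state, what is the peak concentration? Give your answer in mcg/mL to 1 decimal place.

0.6 mcg/mL

τ/t½ = 69/38 ≈ 1.8158, so fraction remaining f = (1/2)^(69/38) ≈ 0.2840.
Accumulation ratio R = 1/(1 − f) ≈ 1/0.7160 ≈ 1.3966.
Each bolus raises the concentration by D/Vd = 72/177 ≈ 0.407 mcg/mL.
Steady-state peak Cmax,ss = C₀·R ≈ 0.407 × 1.3966 ≈ 0.568 mcg/mL.
Peak 0.6 mcg/mL vs MTC 6 mcg/mL: below toxic threshold.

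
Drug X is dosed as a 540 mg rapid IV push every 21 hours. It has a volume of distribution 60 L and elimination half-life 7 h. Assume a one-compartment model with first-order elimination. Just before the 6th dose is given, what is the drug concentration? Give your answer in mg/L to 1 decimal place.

f = (1/2)^(τ/t½) = (1/2)^(21/7) ≈ 0.1250.
C₀ = D/Vd = 540/60 ≈ 9.000 mg/L.
Before the 6th dose, 5 doses have been given. Superposition: Cmin = C₀·(f + f² + … + f^5).
≈ 9.000 × (0.1250 + 0.0156 + 0.0020 + 0.0002 + 0.0000) ≈ 9.000 × 0.1428 ≈ 1.285 mg/L.

1.3 mg/L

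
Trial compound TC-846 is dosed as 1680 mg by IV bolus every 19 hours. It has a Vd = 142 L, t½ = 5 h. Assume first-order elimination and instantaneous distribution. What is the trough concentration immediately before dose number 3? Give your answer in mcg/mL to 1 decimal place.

f = (1/2)^(τ/t½) = (1/2)^(19/5) ≈ 0.0718.
C₀ = D/Vd = 1680/142 ≈ 11.831 mcg/mL.
Before the 3rd dose, 2 doses have been given. Superposition: Cmin = C₀·(f + f²).
≈ 11.831 × (0.0718 + 0.0052) ≈ 11.831 × 0.0770 ≈ 0.911 mcg/mL.

0.9 mcg/mL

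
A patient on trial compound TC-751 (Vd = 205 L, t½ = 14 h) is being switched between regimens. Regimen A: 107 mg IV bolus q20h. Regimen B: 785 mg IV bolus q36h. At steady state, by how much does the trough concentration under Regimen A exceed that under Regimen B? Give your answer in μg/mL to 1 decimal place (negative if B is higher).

-0.5 μg/mL

Regimen A: f = (1/2)^(20/14) ≈ 0.3715; Cmin,ss = (107/205)·f/(1−f) ≈ 0.309 μg/mL.
Regimen B: f = (1/2)^(36/14) ≈ 0.1682; Cmin,ss = (785/205)·f/(1−f) ≈ 0.774 μg/mL.
Difference ≈ 0.309 − 0.774 ≈ -0.465 μg/mL.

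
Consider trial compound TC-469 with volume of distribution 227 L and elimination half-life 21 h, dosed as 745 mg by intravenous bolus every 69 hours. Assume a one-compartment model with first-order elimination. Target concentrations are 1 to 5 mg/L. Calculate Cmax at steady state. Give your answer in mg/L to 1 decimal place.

τ/t½ = 69/21 ≈ 3.2857, so fraction remaining f = (1/2)^(69/21) ≈ 0.1025.
At steady state, accumulation factor R = 1/(1 − e^(−kτ)) ≈ 1.1142.
Single-dose peak C₀ = D/Vd = 745/227 ≈ 3.282 mg/L.
Steady-state peak Cmax,ss = C₀·R ≈ 3.282 × 1.1142 ≈ 3.657 mg/L.
Peak 3.7 mg/L vs MTC 5 mg/L: below toxic threshold.

3.7 mg/L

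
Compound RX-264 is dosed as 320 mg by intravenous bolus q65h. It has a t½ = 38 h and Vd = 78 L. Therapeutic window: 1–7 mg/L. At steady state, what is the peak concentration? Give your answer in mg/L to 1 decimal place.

5.9 mg/L

τ/t½ = 65/38 ≈ 1.7105, so fraction remaining f = (1/2)^(65/38) ≈ 0.3055.
At steady state, accumulation factor R = 1/(1 − e^(−kτ)) ≈ 1.4399.
Single-dose peak C₀ = D/Vd = 320/78 ≈ 4.103 mg/L.
Steady-state peak Cmax,ss = C₀·R ≈ 4.103 × 1.4399 ≈ 5.908 mg/L.
Peak 5.9 mg/L vs MTC 7 mg/L: below toxic threshold.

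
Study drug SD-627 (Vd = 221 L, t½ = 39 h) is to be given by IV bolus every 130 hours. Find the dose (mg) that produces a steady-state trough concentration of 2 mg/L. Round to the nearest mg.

τ/t½ = 130/39 ≈ 3.3333, so f = (1/2)^(130/39) ≈ 0.099213.
Cmin,ss = (D/Vd)·f/(1−f), so D = Cmin,ss·Vd·(1−f)/f.
D = 2 × 221 × (1−f)/f ≈ 2 × 221 × 9.07932 ≈ 4013.06 mg.

4013 mg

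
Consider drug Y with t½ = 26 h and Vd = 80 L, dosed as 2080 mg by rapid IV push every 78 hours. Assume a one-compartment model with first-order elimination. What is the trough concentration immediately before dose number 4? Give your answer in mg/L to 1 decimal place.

f = (1/2)^(τ/t½) = (1/2)^(78/26) ≈ 0.1250.
C₀ = D/Vd = 2080/80 ≈ 26.000 mg/L.
Before the 4th dose, 3 doses have been given. Superposition: Cmin = C₀·(f + f² + … + f^3).
≈ 26.000 × (0.1250 + 0.0156 + 0.0020) ≈ 26.000 × 0.1426 ≈ 3.708 mg/L.

3.7 mg/L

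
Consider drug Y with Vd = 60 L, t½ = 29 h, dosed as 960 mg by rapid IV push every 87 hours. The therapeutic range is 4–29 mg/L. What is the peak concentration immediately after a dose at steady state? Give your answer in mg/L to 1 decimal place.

18.3 mg/L

The dosing interval is 3 half-lives, so f = 2^(−3) = 0.125.
At steady state, R = 1/(1 − 0.125) = 8/7.
Single-dose peak C₀ = D/Vd = 960/60 = 16 mg/L.
Steady-state peak Cmax,ss = C₀·R = 16 × 8/7 ≈ 18.286 mg/L.
Peak 18.3 mg/L vs MTC 29 mg/L: below toxic threshold.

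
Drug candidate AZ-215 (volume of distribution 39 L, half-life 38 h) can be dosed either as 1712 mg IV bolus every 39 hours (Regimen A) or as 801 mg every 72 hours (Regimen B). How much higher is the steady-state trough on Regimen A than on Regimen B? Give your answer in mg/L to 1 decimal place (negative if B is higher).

34.8 mg/L

Regimen A: f = (1/2)^(39/38) ≈ 0.4910; Cmin,ss = (1712/39)·f/(1−f) ≈ 42.345 mg/L.
Regimen B: f = (1/2)^(72/38) ≈ 0.2689; Cmin,ss = (801/39)·f/(1−f) ≈ 7.554 mg/L.
Difference ≈ 42.345 − 7.554 ≈ 34.791 mg/L.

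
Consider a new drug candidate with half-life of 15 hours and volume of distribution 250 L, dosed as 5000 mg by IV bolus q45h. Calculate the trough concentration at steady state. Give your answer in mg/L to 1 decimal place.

τ = 45 h = 3 half-lives, so f = (1/2)^3 = 0.125.
At steady state, R = 1/(1 − 0.125) = 8/7.
Single-dose peak C₀ = D/Vd = 5000/250 = 20 mg/L.
Steady-state peak Cmax,ss = C₀·R = 20 × 8/7 ≈ 22.857 mg/L.
Steady-state trough Cmin,ss = Cmax,ss·f ≈ 22.857 × 0.125 ≈ 2.857 mg/L.

2.9 mg/L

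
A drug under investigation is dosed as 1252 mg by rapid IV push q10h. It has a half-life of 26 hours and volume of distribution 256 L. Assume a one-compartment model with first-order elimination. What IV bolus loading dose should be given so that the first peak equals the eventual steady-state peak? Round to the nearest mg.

f = (1/2)^(10/26) ≈ 0.765983; accumulation ratio R = 1/(1−f) ≈ 4.27319.
Loading dose to hit Cmax,ss on first dose: D_load = D_maint·R ≈ 1252 × 4.27319 ≈ 5350.03 mg.

5350 mg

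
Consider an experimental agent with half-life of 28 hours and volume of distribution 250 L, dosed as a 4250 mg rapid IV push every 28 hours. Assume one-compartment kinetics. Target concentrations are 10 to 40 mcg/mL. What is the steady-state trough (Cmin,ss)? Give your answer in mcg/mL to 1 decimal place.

17.0 mcg/mL

τ = 28 h = 1 half-life, so f = (1/2)^1 = 0.5.
At steady state, R = 1/(1 − 0.5) = 2/1.
Single-dose peak C₀ = D/Vd = 4250/250 = 17 mcg/mL.
Steady-state peak Cmax,ss = C₀·R = 17 × 2/1 ≈ 34.000 mcg/mL.
Steady-state trough Cmin,ss = Cmax,ss·f ≈ 34.000 × 0.5 ≈ 17.000 mcg/mL.
Trough 17.0 mcg/mL vs MEC 10 mcg/mL: adequate.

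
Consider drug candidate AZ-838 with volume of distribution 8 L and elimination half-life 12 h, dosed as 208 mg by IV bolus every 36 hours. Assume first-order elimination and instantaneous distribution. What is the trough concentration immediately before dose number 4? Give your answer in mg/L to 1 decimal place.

f = (1/2)^(τ/t½) = (1/2)^(36/12) ≈ 0.1250.
C₀ = D/Vd = 208/8 ≈ 26.000 mg/L.
Before the 4th dose, 3 doses have been given. Superposition: Cmin = C₀·(f + f² + … + f^3).
≈ 26.000 × (0.1250 + 0.0156 + 0.0020) ≈ 26.000 × 0.1426 ≈ 3.708 mg/L.

3.7 mg/L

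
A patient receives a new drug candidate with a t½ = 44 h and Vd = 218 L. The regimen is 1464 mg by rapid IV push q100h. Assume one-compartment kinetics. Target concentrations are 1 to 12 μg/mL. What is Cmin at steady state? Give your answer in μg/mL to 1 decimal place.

Over one 100-h interval, 100/44 ≈ 2.2727 half-lives elapse, leaving f ≈ 0.2069 of each dose.
Each bolus raises the concentration by D/Vd = 1464/218 ≈ 6.716 μg/mL.
Steady-state trough Cmin,ss = C₀·f/(1−f) ≈ 6.716 × 0.2069/0.7931 ≈ 1.752 μg/mL.
Trough 1.8 μg/mL vs MEC 1 μg/mL: adequate.

1.8 μg/mL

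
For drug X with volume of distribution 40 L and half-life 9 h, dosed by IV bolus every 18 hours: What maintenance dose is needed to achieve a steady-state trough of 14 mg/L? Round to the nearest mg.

τ/t½ = 18/9 ≈ 2, so f = (1/2)^(18/9) ≈ 0.250000.
Cmin,ss = (D/Vd)·f/(1−f), so D = Cmin,ss·Vd·(1−f)/f.
D = 14 × 40 × (1−f)/f ≈ 14 × 40 × 3.00000 ≈ 1680.00 mg.

1680 mg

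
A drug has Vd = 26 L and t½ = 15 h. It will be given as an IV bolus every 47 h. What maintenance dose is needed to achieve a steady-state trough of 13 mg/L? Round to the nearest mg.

τ/t½ = 47/15 ≈ 3.1333, so f = (1/2)^(47/15) ≈ 0.113965.
Cmin,ss = (D/Vd)·f/(1−f), so D = Cmin,ss·Vd·(1−f)/f.
D = 13 × 26 × (1−f)/f ≈ 13 × 26 × 7.77462 ≈ 2627.82 mg.

2628 mg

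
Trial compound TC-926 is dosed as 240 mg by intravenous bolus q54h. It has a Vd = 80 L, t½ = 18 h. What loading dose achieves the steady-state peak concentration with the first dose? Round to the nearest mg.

274 mg

f = (1/2)^(54/18) ≈ 0.125000; accumulation ratio R = 1/(1−f) ≈ 1.14286.
Loading dose to hit Cmax,ss on first dose: D_load = D_maint·R ≈ 240 × 1.14286 ≈ 274.29 mg.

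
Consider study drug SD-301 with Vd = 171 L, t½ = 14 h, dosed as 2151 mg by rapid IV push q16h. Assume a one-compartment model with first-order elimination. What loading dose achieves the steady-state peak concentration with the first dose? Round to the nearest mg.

f = (1/2)^(16/14) ≈ 0.452862; accumulation ratio R = 1/(1−f) ≈ 1.82769.
Loading dose to hit Cmax,ss on first dose: D_load = D_maint·R ≈ 2151 × 1.82769 ≈ 3931.36 mg.

3931 mg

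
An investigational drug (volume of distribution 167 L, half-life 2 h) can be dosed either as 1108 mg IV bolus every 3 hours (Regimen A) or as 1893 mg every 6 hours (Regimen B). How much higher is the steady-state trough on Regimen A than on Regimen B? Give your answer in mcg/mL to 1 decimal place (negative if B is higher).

2.0 mcg/mL

Regimen A: f = (1/2)^(3/2) ≈ 0.3536; Cmin,ss = (1108/167)·f/(1−f) ≈ 3.629 mcg/mL.
Regimen B: f = (1/2)^(6/2) ≈ 0.1250; Cmin,ss = (1893/167)·f/(1−f) ≈ 1.619 mcg/mL.
Difference ≈ 3.629 − 1.619 ≈ 2.010 mcg/mL.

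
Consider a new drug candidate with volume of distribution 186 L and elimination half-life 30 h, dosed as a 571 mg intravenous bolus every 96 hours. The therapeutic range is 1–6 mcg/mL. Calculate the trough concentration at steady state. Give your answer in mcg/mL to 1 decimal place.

0.4 mcg/mL

τ/t½ = 96/30 ≈ 3.2, so fraction remaining f = (1/2)^(96/30) ≈ 0.1088.
Accumulation ratio R = 1/(1 − f) ≈ 1/0.8912 ≈ 1.1221.
Each bolus raises the concentration by D/Vd = 571/186 ≈ 3.070 mcg/mL.
Steady-state peak Cmax,ss = C₀·R ≈ 3.070 × 1.1221 ≈ 3.445 mcg/mL.
Steady-state trough Cmin,ss = Cmax,ss·f ≈ 3.445 × 0.1088 ≈ 0.375 mcg/mL.
Trough 0.4 mcg/mL vs MEC 1 mcg/mL: subtherapeutic.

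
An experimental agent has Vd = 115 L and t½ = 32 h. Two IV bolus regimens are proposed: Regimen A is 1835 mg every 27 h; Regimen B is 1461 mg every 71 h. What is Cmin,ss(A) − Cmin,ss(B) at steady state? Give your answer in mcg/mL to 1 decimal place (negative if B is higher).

16.6 mcg/mL

Regimen A: f = (1/2)^(27/32) ≈ 0.5572; Cmin,ss = (1835/115)·f/(1−f) ≈ 20.079 mcg/mL.
Regimen B: f = (1/2)^(71/32) ≈ 0.2148; Cmin,ss = (1461/115)·f/(1−f) ≈ 3.475 mcg/mL.
Difference ≈ 20.079 − 3.475 ≈ 16.604 mcg/mL.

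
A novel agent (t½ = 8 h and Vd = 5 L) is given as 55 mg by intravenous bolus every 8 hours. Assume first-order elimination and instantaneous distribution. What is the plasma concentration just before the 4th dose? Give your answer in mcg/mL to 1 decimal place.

f = (1/2)^(τ/t½) = (1/2)^(8/8) ≈ 0.5000.
C₀ = D/Vd = 55/5 ≈ 11.000 mcg/mL.
Before the 4th dose, 3 doses have been given. Superposition: Cmin = C₀·(f + f² + … + f^3).
≈ 11.000 × (0.5000 + 0.2500 + 0.1250) ≈ 11.000 × 0.8750 ≈ 9.625 mcg/mL.

9.6 mcg/mL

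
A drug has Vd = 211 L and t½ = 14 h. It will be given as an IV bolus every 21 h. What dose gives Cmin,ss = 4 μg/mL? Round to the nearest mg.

τ/t½ = 21/14 ≈ 1.5, so f = (1/2)^(21/14) ≈ 0.353553.
Cmin,ss = (D/Vd)·f/(1−f), so D = Cmin,ss·Vd·(1−f)/f.
D = 4 × 211 × (1−f)/f ≈ 4 × 211 × 1.82843 ≈ 1543.19 mg.

1543 mg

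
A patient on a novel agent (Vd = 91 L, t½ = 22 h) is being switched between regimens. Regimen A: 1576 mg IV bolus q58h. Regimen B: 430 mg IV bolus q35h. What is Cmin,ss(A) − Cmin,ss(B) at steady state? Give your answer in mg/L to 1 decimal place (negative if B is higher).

1.0 mg/L

Regimen A: f = (1/2)^(58/22) ≈ 0.1608; Cmin,ss = (1576/91)·f/(1−f) ≈ 3.318 mg/L.
Regimen B: f = (1/2)^(35/22) ≈ 0.3320; Cmin,ss = (430/91)·f/(1−f) ≈ 2.348 mg/L.
Difference ≈ 3.318 − 2.348 ≈ 0.970 mg/L.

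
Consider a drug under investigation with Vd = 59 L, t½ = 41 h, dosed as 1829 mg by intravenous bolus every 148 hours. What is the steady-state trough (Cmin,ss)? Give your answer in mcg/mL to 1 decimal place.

2.8 mcg/mL

τ/t½ = 148/41 ≈ 3.6098, so fraction remaining f = (1/2)^(148/41) ≈ 0.0819.
Accumulation ratio R = 1/(1 − f) ≈ 1/0.9181 ≈ 1.0892.
Single-dose peak C₀ = D/Vd = 1829/59 ≈ 31.000 mcg/mL.
Cmax,ss = C₀/(1 − f) ≈ 31.000/0.9181 ≈ 33.765 mcg/mL.
One interval later, Cmin,ss = Cmax,ss·e^(−kτ) ≈ 33.765 × 0.0819 ≈ 2.765 mcg/mL.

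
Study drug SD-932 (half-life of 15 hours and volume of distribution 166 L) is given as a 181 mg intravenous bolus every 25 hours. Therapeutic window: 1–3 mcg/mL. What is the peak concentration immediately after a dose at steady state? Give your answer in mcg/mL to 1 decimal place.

1.6 mcg/mL

k = ln2/t½ = ln2/15 ≈ 0.046210 h⁻¹; fraction remaining f = e^(−kτ) = e^(−0.046210×25) ≈ 0.3150.
At steady state, accumulation factor R = 1/(1 − e^(−kτ)) ≈ 1.4599.
Each bolus raises the concentration by D/Vd = 181/166 ≈ 1.090 mcg/mL.
Steady-state peak Cmax,ss = C₀·R ≈ 1.090 × 1.4599 ≈ 1.591 mcg/mL.
Peak 1.6 mcg/mL vs MTC 3 mcg/mL: below toxic threshold.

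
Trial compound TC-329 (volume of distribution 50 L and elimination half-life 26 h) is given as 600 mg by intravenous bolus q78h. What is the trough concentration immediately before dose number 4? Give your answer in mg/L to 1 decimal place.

1.7 mg/L

f = (1/2)^(τ/t½) = (1/2)^(78/26) ≈ 0.1250.
C₀ = D/Vd = 600/50 ≈ 12.000 mg/L.
Before the 4th dose, 3 doses have been given. Superposition: Cmin = C₀·(f + f² + … + f^3).
≈ 12.000 × (0.1250 + 0.0156 + 0.0020) ≈ 12.000 × 0.1426 ≈ 1.711 mg/L.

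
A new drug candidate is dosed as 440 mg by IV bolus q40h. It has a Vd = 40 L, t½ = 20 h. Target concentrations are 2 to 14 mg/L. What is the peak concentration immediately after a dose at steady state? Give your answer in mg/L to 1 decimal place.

The dosing interval is 2 half-lives, so f = 2^(−2) = 0.25.
At steady state, R = 1/(1 − 0.25) = 4/3.
Single-dose peak C₀ = D/Vd = 440/40 = 11 mg/L.
Steady-state peak Cmax,ss = C₀·R = 11 × 4/3 ≈ 14.667 mg/L.
Peak 14.7 mg/L vs MTC 14 mg/L: exceeds toxic threshold.

14.7 mg/L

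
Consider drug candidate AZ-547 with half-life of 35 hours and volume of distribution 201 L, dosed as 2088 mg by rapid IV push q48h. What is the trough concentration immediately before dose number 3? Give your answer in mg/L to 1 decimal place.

5.6 mg/L

f = (1/2)^(τ/t½) = (1/2)^(48/35) ≈ 0.3865.
C₀ = D/Vd = 2088/201 ≈ 10.388 mg/L.
Before the 3rd dose, 2 doses have been given. Superposition: Cmin = C₀·(f + f²).
≈ 10.388 × (0.3865 + 0.1494) ≈ 10.388 × 0.5359 ≈ 5.567 mg/L.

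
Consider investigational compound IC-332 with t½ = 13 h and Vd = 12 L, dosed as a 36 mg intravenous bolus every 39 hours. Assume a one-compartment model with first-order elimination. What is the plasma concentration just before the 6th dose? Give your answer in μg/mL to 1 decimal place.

0.4 μg/mL

f = (1/2)^(τ/t½) = (1/2)^(39/13) ≈ 0.1250.
C₀ = D/Vd = 36/12 ≈ 3.000 μg/mL.
Before the 6th dose, 5 doses have been given. Superposition: Cmin = C₀·(f + f² + … + f^5).
≈ 3.000 × (0.1250 + 0.0156 + 0.0020 + 0.0002 + 0.0000) ≈ 3.000 × 0.1428 ≈ 0.428 μg/mL.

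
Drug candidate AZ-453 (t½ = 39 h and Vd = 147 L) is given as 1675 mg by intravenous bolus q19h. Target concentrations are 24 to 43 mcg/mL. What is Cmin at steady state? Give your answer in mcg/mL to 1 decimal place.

28.4 mcg/mL

k = ln2/t½ = ln2/39 ≈ 0.017773 h⁻¹; fraction remaining f = e^(−kτ) = e^(−0.017773×19) ≈ 0.7134.
At steady state, accumulation factor R = 1/(1 − e^(−kτ)) ≈ 3.4892.
Single-dose peak C₀ = D/Vd = 1675/147 ≈ 11.395 mcg/mL.
Cmax,ss = C₀/(1 − f) ≈ 11.395/0.2866 ≈ 39.759 mcg/mL.
Steady-state trough Cmin,ss = Cmax,ss·f ≈ 39.759 × 0.7134 ≈ 28.364 mcg/mL.
Trough 28.4 mcg/mL vs MEC 24 mcg/mL: adequate.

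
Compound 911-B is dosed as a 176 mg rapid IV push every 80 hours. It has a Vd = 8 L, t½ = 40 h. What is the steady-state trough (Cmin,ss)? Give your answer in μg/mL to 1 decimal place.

7.3 μg/mL

The dosing interval is 2 half-lives, so f = 2^(−2) = 0.25.
Accumulation ratio R = 1/(1 − f) = 1/0.75 = 4/3.
Single-dose peak C₀ = D/Vd = 176/8 = 22 μg/mL.
Steady-state peak Cmax,ss = C₀·R = 22 × 4/3 ≈ 29.333 μg/mL.
Steady-state trough Cmin,ss = Cmax,ss·f ≈ 29.333 × 0.25 ≈ 7.333 μg/mL.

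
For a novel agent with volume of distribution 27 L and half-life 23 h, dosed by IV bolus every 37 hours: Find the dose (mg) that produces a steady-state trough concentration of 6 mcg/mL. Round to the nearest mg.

τ/t½ = 37/23 ≈ 1.6087, so f = (1/2)^(37/23) ≈ 0.327895.
Cmin,ss = (D/Vd)·f/(1−f), so D = Cmin,ss·Vd·(1−f)/f.
D = 6 × 27 × (1−f)/f ≈ 6 × 27 × 2.04976 ≈ 332.06 mg.

332 mg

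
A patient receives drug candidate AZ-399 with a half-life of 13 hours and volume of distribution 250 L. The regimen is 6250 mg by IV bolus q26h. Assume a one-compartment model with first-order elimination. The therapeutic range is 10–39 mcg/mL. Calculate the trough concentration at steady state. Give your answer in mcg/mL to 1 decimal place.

8.3 mcg/mL

The dosing interval is 2 half-lives, so f = 2^(−2) = 0.25.
Accumulation ratio R = 1/(1 − f) = 1/0.75 = 4/3.
Single-dose peak C₀ = D/Vd = 6250/250 = 25 mcg/mL.
Steady-state peak Cmax,ss = C₀·R = 25 × 4/3 ≈ 33.333 mcg/mL.
Steady-state trough Cmin,ss = Cmax,ss·f ≈ 33.333 × 0.25 ≈ 8.333 mcg/mL.
Trough 8.3 mcg/mL vs MEC 10 mcg/mL: subtherapeutic.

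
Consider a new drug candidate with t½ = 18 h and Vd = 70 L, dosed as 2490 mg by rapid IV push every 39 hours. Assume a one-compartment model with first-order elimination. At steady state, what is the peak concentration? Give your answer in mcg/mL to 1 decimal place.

45.8 mcg/mL

τ/t½ = 39/18 ≈ 2.1667, so fraction remaining f = (1/2)^(39/18) ≈ 0.2227.
Accumulation ratio R = 1/(1 − f) ≈ 1/0.7773 ≈ 1.2865.
Single-dose peak C₀ = D/Vd = 2490/70 ≈ 35.571 mcg/mL.
Steady-state peak Cmax,ss = C₀·R ≈ 35.571 × 1.2865 ≈ 45.762 mcg/mL.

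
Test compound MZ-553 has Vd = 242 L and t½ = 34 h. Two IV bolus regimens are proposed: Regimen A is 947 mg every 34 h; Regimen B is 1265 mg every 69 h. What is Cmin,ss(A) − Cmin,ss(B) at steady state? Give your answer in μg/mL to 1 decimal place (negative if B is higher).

Regimen A: f = (1/2)^(34/34) ≈ 0.5000; Cmin,ss = (947/242)·f/(1−f) ≈ 3.913 μg/mL.
Regimen B: f = (1/2)^(69/34) ≈ 0.2450; Cmin,ss = (1265/242)·f/(1−f) ≈ 1.696 μg/mL.
Difference ≈ 3.913 − 1.696 ≈ 2.217 μg/mL.

2.2 μg/mL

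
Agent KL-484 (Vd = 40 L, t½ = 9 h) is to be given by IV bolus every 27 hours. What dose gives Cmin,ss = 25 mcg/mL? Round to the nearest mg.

7000 mg

τ/t½ = 27/9 ≈ 3, so f = (1/2)^(27/9) ≈ 0.125000.
Cmin,ss = (D/Vd)·f/(1−f), so D = Cmin,ss·Vd·(1−f)/f.
D = 25 × 40 × (1−f)/f ≈ 25 × 40 × 7.00000 ≈ 7000.00 mg.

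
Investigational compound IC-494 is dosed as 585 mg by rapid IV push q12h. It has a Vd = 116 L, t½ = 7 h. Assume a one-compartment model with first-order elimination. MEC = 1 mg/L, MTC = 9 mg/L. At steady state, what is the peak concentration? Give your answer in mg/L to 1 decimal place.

7.3 mg/L

k = ln2/t½ = ln2/7 ≈ 0.099021 h⁻¹; fraction remaining f = e^(−kτ) = e^(−0.099021×12) ≈ 0.3048.
At steady state, accumulation factor R = 1/(1 − e^(−kτ)) ≈ 1.4384.
Single-dose peak C₀ = D/Vd = 585/116 ≈ 5.043 mg/L.
Cmax,ss = C₀/(1 − f) ≈ 5.043/0.6952 ≈ 7.254 mg/L.
Peak 7.3 mg/L vs MTC 9 mg/L: below toxic threshold.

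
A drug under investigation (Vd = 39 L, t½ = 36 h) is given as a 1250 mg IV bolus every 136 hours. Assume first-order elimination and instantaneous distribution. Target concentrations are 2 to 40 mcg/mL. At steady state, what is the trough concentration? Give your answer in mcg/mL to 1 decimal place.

τ/t½ = 136/36 ≈ 3.7778, so fraction remaining f = (1/2)^(136/36) ≈ 0.0729.
Each bolus raises the concentration by D/Vd = 1250/39 ≈ 32.051 mcg/mL.
Steady-state trough Cmin,ss = C₀·f/(1−f) ≈ 32.051 × 0.0729/0.9271 ≈ 2.520 mcg/mL.
Trough 2.5 mcg/mL vs MEC 2 mcg/mL: adequate.

2.5 mcg/mL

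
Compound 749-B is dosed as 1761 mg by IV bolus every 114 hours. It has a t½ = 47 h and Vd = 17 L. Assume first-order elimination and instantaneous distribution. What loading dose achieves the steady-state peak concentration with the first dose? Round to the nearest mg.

2164 mg

f = (1/2)^(114/47) ≈ 0.186141; accumulation ratio R = 1/(1−f) ≈ 1.22871.
Loading dose to hit Cmax,ss on first dose: D_load = D_maint·R ≈ 1761 × 1.22871 ≈ 2163.76 mg.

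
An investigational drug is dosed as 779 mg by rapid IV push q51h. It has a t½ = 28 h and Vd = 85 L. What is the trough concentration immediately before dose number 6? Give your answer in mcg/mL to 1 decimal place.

3.6 mcg/mL

f = (1/2)^(τ/t½) = (1/2)^(51/28) ≈ 0.2829.
C₀ = D/Vd = 779/85 ≈ 9.165 mcg/mL.
Before the 6th dose, 5 doses have been given. Superposition: Cmin = C₀·(f + f² + … + f^5).
≈ 9.165 × (0.2829 + 0.0800 + 0.0226 + 0.0064 + 0.0018) ≈ 9.165 × 0.3937 ≈ 3.608 mcg/mL.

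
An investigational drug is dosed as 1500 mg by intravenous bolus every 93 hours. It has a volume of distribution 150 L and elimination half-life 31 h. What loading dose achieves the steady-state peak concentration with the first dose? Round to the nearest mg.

f = (1/2)^(93/31) ≈ 0.125000; accumulation ratio R = 1/(1−f) ≈ 1.14286.
Loading dose to hit Cmax,ss on first dose: D_load = D_maint·R ≈ 1500 × 1.14286 ≈ 1714.29 mg.

1714 mg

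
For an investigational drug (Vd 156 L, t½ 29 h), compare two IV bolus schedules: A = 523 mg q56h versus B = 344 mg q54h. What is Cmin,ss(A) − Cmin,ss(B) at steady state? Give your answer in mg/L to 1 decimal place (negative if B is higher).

0.4 mg/L

Regimen A: f = (1/2)^(56/29) ≈ 0.2622; Cmin,ss = (523/156)·f/(1−f) ≈ 1.191 mg/L.
Regimen B: f = (1/2)^(54/29) ≈ 0.2751; Cmin,ss = (344/156)·f/(1−f) ≈ 0.837 mg/L.
Difference ≈ 1.191 − 0.837 ≈ 0.354 mg/L.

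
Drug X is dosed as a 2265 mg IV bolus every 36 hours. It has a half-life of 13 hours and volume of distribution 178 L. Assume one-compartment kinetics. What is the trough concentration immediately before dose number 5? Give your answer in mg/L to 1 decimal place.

2.2 mg/L

f = (1/2)^(τ/t½) = (1/2)^(36/13) ≈ 0.1467.
C₀ = D/Vd = 2265/178 ≈ 12.725 mg/L.
Before the 5th dose, 4 doses have been given. Superposition: Cmin = C₀·(f + f² + … + f^4).
≈ 12.725 × (0.1467 + 0.0215 + 0.0032 + 0.0005) ≈ 12.725 × 0.1719 ≈ 2.187 mg/L.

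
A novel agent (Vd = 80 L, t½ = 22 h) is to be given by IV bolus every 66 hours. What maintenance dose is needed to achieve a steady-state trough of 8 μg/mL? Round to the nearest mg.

4480 mg

τ/t½ = 66/22 ≈ 3, so f = (1/2)^(66/22) ≈ 0.125000.
Cmin,ss = (D/Vd)·f/(1−f), so D = Cmin,ss·Vd·(1−f)/f.
D = 8 × 80 × (1−f)/f ≈ 8 × 80 × 7.00000 ≈ 4480.00 mg.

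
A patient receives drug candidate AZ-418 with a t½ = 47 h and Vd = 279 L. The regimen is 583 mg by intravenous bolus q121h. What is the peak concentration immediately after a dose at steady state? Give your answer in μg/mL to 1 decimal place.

τ/t½ = 121/47 ≈ 2.5745, so fraction remaining f = (1/2)^(121/47) ≈ 0.1679.
At steady state, accumulation factor R = 1/(1 − e^(−kτ)) ≈ 1.2018.
Single-dose peak C₀ = D/Vd = 583/279 ≈ 2.090 μg/mL.
Steady-state peak Cmax,ss = C₀·R ≈ 2.090 × 1.2018 ≈ 2.512 μg/mL.

2.5 μg/mL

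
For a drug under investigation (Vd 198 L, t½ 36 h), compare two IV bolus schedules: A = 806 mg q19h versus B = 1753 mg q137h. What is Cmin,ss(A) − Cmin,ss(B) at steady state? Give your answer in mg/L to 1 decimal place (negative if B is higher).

Regimen A: f = (1/2)^(19/36) ≈ 0.6936; Cmin,ss = (806/198)·f/(1−f) ≈ 9.215 mg/L.
Regimen B: f = (1/2)^(137/36) ≈ 0.0715; Cmin,ss = (1753/198)·f/(1−f) ≈ 0.682 mg/L.
Difference ≈ 9.215 − 0.682 ≈ 8.533 mg/L.

8.5 mg/L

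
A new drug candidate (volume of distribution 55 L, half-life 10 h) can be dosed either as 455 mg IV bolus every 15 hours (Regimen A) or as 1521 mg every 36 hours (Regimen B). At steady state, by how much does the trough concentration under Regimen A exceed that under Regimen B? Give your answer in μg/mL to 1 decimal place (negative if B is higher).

Regimen A: f = (1/2)^(15/10) ≈ 0.3536; Cmin,ss = (455/55)·f/(1−f) ≈ 4.525 μg/mL.
Regimen B: f = (1/2)^(36/10) ≈ 0.0825; Cmin,ss = (1521/55)·f/(1−f) ≈ 2.487 μg/mL.
Difference ≈ 4.525 − 2.487 ≈ 2.038 μg/mL.

2.0 μg/mL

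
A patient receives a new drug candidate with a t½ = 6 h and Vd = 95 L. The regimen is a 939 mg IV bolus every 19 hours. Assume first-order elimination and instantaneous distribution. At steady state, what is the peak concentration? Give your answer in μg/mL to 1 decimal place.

Over one 19-h interval, 19/6 ≈ 3.1667 half-lives elapse, leaving f ≈ 0.1114 of each dose.
At steady state, accumulation factor R = 1/(1 − e^(−kτ)) ≈ 1.1254.
Single-dose peak C₀ = D/Vd = 939/95 ≈ 9.884 μg/mL.
Steady-state peak Cmax,ss = C₀·R ≈ 9.884 × 1.1254 ≈ 11.123 μg/mL.

11.1 μg/mL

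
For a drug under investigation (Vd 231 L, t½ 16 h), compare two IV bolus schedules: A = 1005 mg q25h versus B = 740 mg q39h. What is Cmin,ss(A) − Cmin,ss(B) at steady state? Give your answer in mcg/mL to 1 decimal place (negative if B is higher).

Regimen A: f = (1/2)^(25/16) ≈ 0.3386; Cmin,ss = (1005/231)·f/(1−f) ≈ 2.227 mcg/mL.
Regimen B: f = (1/2)^(39/16) ≈ 0.1846; Cmin,ss = (740/231)·f/(1−f) ≈ 0.725 mcg/mL.
Difference ≈ 2.227 − 0.725 ≈ 1.502 mcg/mL.

1.5 mcg/mL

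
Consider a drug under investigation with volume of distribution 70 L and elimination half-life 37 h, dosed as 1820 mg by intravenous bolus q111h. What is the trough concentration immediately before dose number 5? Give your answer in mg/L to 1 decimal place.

f = (1/2)^(τ/t½) = (1/2)^(111/37) ≈ 0.1250.
C₀ = D/Vd = 1820/70 ≈ 26.000 mg/L.
Before the 5th dose, 4 doses have been given. Superposition: Cmin = C₀·(f + f² + … + f^4).
≈ 26.000 × (0.1250 + 0.0156 + 0.0020 + 0.0002) ≈ 26.000 × 0.1428 ≈ 3.713 mg/L.

3.7 mg/L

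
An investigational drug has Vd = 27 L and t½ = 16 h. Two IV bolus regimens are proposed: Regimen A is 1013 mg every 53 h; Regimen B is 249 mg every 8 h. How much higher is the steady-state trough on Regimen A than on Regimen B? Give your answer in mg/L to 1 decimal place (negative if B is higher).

Regimen A: f = (1/2)^(53/16) ≈ 0.1007; Cmin,ss = (1013/27)·f/(1−f) ≈ 4.201 mg/L.
Regimen B: f = (1/2)^(8/16) ≈ 0.7071; Cmin,ss = (249/27)·f/(1−f) ≈ 22.264 mg/L.
Difference ≈ 4.201 − 22.264 ≈ -18.063 mg/L.

-18.1 mg/L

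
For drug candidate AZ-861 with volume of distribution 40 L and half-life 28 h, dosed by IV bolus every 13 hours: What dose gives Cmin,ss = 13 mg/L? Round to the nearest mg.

197 mg

τ/t½ = 13/28 ≈ 0.46429, so f = (1/2)^(13/28) ≈ 0.724830.
Cmin,ss = (D/Vd)·f/(1−f), so D = Cmin,ss·Vd·(1−f)/f.
D = 13 × 40 × (1−f)/f ≈ 13 × 40 × 0.37963 ≈ 197.41 mg.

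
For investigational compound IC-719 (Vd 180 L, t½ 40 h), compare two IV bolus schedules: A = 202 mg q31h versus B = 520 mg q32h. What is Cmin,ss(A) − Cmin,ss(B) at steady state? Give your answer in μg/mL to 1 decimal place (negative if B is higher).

-2.3 μg/mL

Regimen A: f = (1/2)^(31/40) ≈ 0.5844; Cmin,ss = (202/180)·f/(1−f) ≈ 1.578 μg/mL.
Regimen B: f = (1/2)^(32/40) ≈ 0.5743; Cmin,ss = (520/180)·f/(1−f) ≈ 3.897 μg/mL.
Difference ≈ 1.578 − 3.897 ≈ -2.319 μg/mL.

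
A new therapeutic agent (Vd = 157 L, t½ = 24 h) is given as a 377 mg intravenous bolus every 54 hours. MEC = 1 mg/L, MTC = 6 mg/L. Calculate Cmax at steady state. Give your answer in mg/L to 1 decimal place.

3.0 mg/L

k = ln2/t½ = ln2/24 ≈ 0.028881 h⁻¹; fraction remaining f = e^(−kτ) = e^(−0.028881×54) ≈ 0.2102.
Accumulation ratio R = 1/(1 − f) ≈ 1/0.7898 ≈ 1.2661.
Each bolus raises the concentration by D/Vd = 377/157 ≈ 2.401 mg/L.
Steady-state peak Cmax,ss = C₀·R ≈ 2.401 × 1.2661 ≈ 3.040 mg/L.
Peak 3.0 mg/L vs MTC 6 mg/L: below toxic threshold.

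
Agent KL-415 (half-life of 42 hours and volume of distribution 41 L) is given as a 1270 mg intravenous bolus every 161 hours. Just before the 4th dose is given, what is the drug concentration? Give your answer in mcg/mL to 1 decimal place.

f = (1/2)^(τ/t½) = (1/2)^(161/42) ≈ 0.0702.
C₀ = D/Vd = 1270/41 ≈ 30.976 mcg/mL.
Before the 4th dose, 3 doses have been given. Superposition: Cmin = C₀·(f + f² + … + f^3).
≈ 30.976 × (0.0702 + 0.0049 + 0.0003) ≈ 30.976 × 0.0754 ≈ 2.336 mcg/mL.

2.3 mcg/mL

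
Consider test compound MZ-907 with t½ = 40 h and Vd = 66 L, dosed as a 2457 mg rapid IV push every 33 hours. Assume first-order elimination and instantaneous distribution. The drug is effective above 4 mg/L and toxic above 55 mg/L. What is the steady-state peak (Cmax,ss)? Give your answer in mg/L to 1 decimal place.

85.5 mg/L

Over one 33-h interval, 33/40 ≈ 0.825 half-lives elapse, leaving f ≈ 0.5645 of each dose.
Accumulation ratio R = 1/(1 − f) ≈ 1/0.4355 ≈ 2.2962.
Single-dose peak C₀ = D/Vd = 2457/66 ≈ 37.227 mg/L.
Steady-state peak Cmax,ss = C₀·R ≈ 37.227 × 2.2962 ≈ 85.481 mg/L.
Peak 85.5 mg/L vs MTC 55 mg/L: exceeds toxic threshold.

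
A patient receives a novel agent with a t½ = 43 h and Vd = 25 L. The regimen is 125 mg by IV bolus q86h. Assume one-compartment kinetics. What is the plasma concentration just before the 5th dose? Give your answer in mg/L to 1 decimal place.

1.7 mg/L

f = (1/2)^(τ/t½) = (1/2)^(86/43) ≈ 0.2500.
C₀ = D/Vd = 125/25 ≈ 5.000 mg/L.
Before the 5th dose, 4 doses have been given. Superposition: Cmin = C₀·(f + f² + … + f^4).
≈ 5.000 × (0.2500 + 0.0625 + 0.0156 + 0.0039) ≈ 5.000 × 0.3320 ≈ 1.660 mg/L.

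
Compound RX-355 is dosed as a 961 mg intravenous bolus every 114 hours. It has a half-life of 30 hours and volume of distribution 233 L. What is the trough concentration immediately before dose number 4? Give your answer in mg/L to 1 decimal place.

0.3 mg/L

f = (1/2)^(τ/t½) = (1/2)^(114/30) ≈ 0.0718.
C₀ = D/Vd = 961/233 ≈ 4.124 mg/L.
Before the 4th dose, 3 doses have been given. Superposition: Cmin = C₀·(f + f² + … + f^3).
≈ 4.124 × (0.0718 + 0.0052 + 0.0004) ≈ 4.124 × 0.0774 ≈ 0.319 mg/L.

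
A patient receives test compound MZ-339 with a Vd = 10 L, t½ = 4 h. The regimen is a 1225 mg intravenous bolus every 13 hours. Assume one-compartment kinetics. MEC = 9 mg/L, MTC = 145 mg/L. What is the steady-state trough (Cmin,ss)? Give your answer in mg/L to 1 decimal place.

k = ln2/t½ = ln2/4 ≈ 0.173287 h⁻¹; fraction remaining f = e^(−kτ) = e^(−0.173287×13) ≈ 0.1051.
Single-dose peak C₀ = D/Vd = 1225/10 ≈ 122.500 mg/L.
Steady-state trough Cmin,ss = C₀·f/(1−f) ≈ 122.500 × 0.1051/0.8949 ≈ 14.387 mg/L.
Trough 14.4 mg/L vs MEC 9 mg/L: adequate.

14.4 mg/L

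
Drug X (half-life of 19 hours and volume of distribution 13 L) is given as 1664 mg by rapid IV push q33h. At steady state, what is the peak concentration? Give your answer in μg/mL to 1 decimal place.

182.9 μg/mL

k = ln2/t½ = ln2/19 ≈ 0.036481 h⁻¹; fraction remaining f = e^(−kτ) = e^(−0.036481×33) ≈ 0.3000.
Accumulation ratio R = 1/(1 − f) ≈ 1/0.7000 ≈ 1.4286.
Each bolus raises the concentration by D/Vd = 1664/13 ≈ 128.000 μg/mL.
Cmax,ss = C₀/(1 − f) ≈ 128.000/0.7000 ≈ 182.857 μg/mL.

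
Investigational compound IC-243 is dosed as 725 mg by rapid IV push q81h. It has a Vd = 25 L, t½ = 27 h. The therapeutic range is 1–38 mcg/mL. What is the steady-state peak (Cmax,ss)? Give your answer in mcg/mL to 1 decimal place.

The dosing interval is 3 half-lives, so f = 2^(−3) = 0.125.
Accumulation ratio R = 1/(1 − f) = 1/0.875 = 8/7.
Single-dose peak C₀ = D/Vd = 725/25 = 29 mcg/mL.
Steady-state peak Cmax,ss = C₀·R = 29 × 8/7 ≈ 33.143 mcg/mL.
Peak 33.1 mcg/mL vs MTC 38 mcg/mL: below toxic threshold.

33.1 mcg/mL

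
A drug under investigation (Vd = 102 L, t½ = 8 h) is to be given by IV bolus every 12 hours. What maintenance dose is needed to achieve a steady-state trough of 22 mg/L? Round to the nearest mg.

4103 mg

τ/t½ = 12/8 ≈ 1.5, so f = (1/2)^(12/8) ≈ 0.353553.
Cmin,ss = (D/Vd)·f/(1−f), so D = Cmin,ss·Vd·(1−f)/f.
D = 22 × 102 × (1−f)/f ≈ 22 × 102 × 1.82843 ≈ 4103.00 mg.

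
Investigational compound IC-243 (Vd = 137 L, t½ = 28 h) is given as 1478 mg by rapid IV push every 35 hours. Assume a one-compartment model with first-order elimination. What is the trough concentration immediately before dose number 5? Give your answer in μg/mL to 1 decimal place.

7.6 μg/mL

f = (1/2)^(τ/t½) = (1/2)^(35/28) ≈ 0.4204.
C₀ = D/Vd = 1478/137 ≈ 10.788 μg/mL.
Before the 5th dose, 4 doses have been given. Superposition: Cmin = C₀·(f + f² + … + f^4).
≈ 10.788 × (0.4204 + 0.1767 + 0.0743 + 0.0312) ≈ 10.788 × 0.7026 ≈ 7.580 μg/mL.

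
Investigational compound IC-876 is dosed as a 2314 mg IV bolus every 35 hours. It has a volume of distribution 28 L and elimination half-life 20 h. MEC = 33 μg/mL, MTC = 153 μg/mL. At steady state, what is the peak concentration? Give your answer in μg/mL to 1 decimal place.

117.6 μg/mL

τ/t½ = 35/20 ≈ 1.75, so fraction remaining f = (1/2)^(35/20) ≈ 0.2973.
At steady state, accumulation factor R = 1/(1 − e^(−kτ)) ≈ 1.4231.
Each bolus raises the concentration by D/Vd = 2314/28 ≈ 82.643 μg/mL.
Cmax,ss = C₀/(1 − f) ≈ 82.643/0.7027 ≈ 117.608 μg/mL.
Peak 117.6 μg/mL vs MTC 153 μg/mL: below toxic threshold.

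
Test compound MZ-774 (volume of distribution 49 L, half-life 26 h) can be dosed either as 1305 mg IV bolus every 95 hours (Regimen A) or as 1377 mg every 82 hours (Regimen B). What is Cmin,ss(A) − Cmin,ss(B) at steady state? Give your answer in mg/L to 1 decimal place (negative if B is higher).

-1.3 mg/L

Regimen A: f = (1/2)^(95/26) ≈ 0.0794; Cmin,ss = (1305/49)·f/(1−f) ≈ 2.297 mg/L.
Regimen B: f = (1/2)^(82/26) ≈ 0.1124; Cmin,ss = (1377/49)·f/(1−f) ≈ 3.559 mg/L.
Difference ≈ 2.297 − 3.559 ≈ -1.262 mg/L.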